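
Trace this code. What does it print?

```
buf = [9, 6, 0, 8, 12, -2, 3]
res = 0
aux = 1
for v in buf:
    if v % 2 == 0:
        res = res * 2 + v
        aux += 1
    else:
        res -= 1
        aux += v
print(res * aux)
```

v=9: not even, res = 0-1 = -1; aux=10
v=6: even, res = (-1)*2+6 = 4; aux=11
v=0: even, res = 4*2+0 = 8; aux=12
v=8: even, res = 8*2+8 = 24; aux=13
v=12: even, res = 24*2+12 = 60; aux=14
v=-2: even, res = 60*2+(-2) = 118; aux=15
v=3: not even, res = 118-1 = 117; aux=18
res*aux = 117*18 = 2106

2106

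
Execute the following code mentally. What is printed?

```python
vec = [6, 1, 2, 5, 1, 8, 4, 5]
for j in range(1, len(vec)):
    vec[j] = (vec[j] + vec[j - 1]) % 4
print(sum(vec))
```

21

j=1: vec[1] = (1+6)%4 = 3 → [6, 3, 2, 5, 1, 8, 4, 5]
j=2: vec[2] = (2+3)%4 = 1 → [6, 3, 1, 5, 1, 8, 4, 5]
j=3: vec[3] = (5+1)%4 = 2 → [6, 3, 1, 2, 1, 8, 4, 5]
j=4: vec[4] = (1+2)%4 = 3 → [6, 3, 1, 2, 3, 8, 4, 5]
j=5: vec[5] = (8+3)%4 = 3 → [6, 3, 1, 2, 3, 3, 4, 5]
j=6: vec[6] = (4+3)%4 = 3 → [6, 3, 1, 2, 3, 3, 3, 5]
j=7: vec[7] = (5+3)%4 = 0 → [6, 3, 1, 2, 3, 3, 3, 0]
sum = 21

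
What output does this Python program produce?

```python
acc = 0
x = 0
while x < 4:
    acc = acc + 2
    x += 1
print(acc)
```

x=0: acc = 0+2 = 2
x=1: acc = 2+2 = 4
x=2: acc = 4+2 = 6
x=3: acc = 6+2 = 8

8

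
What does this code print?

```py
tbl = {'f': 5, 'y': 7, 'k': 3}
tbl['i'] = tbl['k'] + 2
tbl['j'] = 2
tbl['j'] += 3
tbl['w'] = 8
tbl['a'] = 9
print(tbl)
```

tbl['i'] = tbl['k']+2 = 5 → {'f': 5, 'y': 7, 'k': 3, 'i': 5}
tbl['j'] = 2 → {'f': 5, 'y': 7, 'k': 3, 'i': 5, 'j': 2}
tbl['j'] = 2+3 = 5 → {'f': 5, 'y': 7, 'k': 3, 'i': 5, 'j': 5}
tbl['w'] = 8 → {'f': 5, 'y': 7, 'k': 3, 'i': 5, 'j': 5, 'w': 8}
tbl['a'] = 9 → {'f': 5, 'y': 7, 'k': 3, 'i': 5, 'j': 5, 'w': 8, 'a': 9}

{'f': 5, 'y': 7, 'k': 3, 'i': 5, 'j': 5, 'w': 8, 'a': 9}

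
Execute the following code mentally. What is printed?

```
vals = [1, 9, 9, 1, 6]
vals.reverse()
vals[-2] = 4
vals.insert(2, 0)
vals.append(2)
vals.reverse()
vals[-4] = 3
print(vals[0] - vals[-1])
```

reverse → [6, 1, 9, 9, 1]
vals[-2] = 4 → [6, 1, 9, 4, 1]
insert 0 at 2 → [6, 1, 0, 9, 4, 1]
append 2 → [6, 1, 0, 9, 4, 1, 2]
reverse → [2, 1, 4, 9, 0, 1, 6]
vals[-4] = 3 → [2, 1, 4, 3, 0, 1, 6]
vals[0]-vals[-1] = 2-6 = -4

-4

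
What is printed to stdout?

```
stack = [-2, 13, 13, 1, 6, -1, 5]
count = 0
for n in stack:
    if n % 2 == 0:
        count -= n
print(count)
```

n=-2: even, count = 0-(-2) = 2
n=13: not even
n=13: not even
n=1: not even
n=6: even, count = 2-6 = -4
n=-1: not even
n=5: not even

-4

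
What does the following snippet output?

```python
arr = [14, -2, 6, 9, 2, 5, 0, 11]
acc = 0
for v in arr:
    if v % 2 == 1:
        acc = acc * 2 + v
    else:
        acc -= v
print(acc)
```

v=14: not odd, acc = 0-14 = -14
v=-2: not odd, acc = (-14)-(-2) = -12
v=6: not odd, acc = (-12)-6 = -18
v=9: odd, acc = (-18)*2+9 = -27
v=2: not odd, acc = (-27)-2 = -29
v=5: odd, acc = (-29)*2+5 = -53
v=0: not odd, acc = (-53)-0 = -53
v=11: odd, acc = (-53)*2+11 = -95

-95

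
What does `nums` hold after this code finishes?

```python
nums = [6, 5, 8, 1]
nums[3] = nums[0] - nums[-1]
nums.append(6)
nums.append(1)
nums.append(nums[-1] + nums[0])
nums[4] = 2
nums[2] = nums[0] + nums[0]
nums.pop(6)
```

nums[3] = nums[0]-nums[-1] = 6-1 = 5 → [6, 5, 8, 5]
append 6 → [6, 5, 8, 5, 6]
append 1 → [6, 5, 8, 5, 6, 1]
append nums[-1]+nums[0] = 1+6 = 7 → [6, 5, 8, 5, 6, 1, 7]
nums[4] = 2 → [6, 5, 8, 5, 2, 1, 7]
nums[2] = nums[0]+nums[0] = 6+6 = 12 → [6, 5, 12, 5, 2, 1, 7]
pop(6) removes 7 → [6, 5, 12, 5, 2, 1]

[6, 5, 12, 5, 2, 1]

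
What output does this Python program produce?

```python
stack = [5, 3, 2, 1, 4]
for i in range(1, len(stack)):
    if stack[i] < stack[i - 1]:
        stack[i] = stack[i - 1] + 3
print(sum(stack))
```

i=1: 3<5, stack[1] = 5+3 = 8 → [5, 8, 2, 1, 4]
i=2: 2<8, stack[2] = 8+3 = 11 → [5, 8, 11, 1, 4]
i=3: 1<11, stack[3] = 11+3 = 14 → [5, 8, 11, 14, 4]
i=4: 4<14, stack[4] = 14+3 = 17 → [5, 8, 11, 14, 17]
sum = 55

55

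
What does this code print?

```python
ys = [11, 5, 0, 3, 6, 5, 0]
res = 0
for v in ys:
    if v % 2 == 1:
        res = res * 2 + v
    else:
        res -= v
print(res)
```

v=11: odd, res = 0*2+11 = 11
v=5: odd, res = 11*2+5 = 27
v=0: not odd, res = 27-0 = 27
v=3: odd, res = 27*2+3 = 57
v=6: not odd, res = 57-6 = 51
v=5: odd, res = 51*2+5 = 107
v=0: not odd, res = 107-0 = 107

107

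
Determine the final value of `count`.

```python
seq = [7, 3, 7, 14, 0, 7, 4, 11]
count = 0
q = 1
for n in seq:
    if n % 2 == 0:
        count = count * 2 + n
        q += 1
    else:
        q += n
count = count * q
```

2340

n=7: not even; q=8
n=3: not even; q=11
n=7: not even; q=18
n=14: even, count = 0*2+14 = 14; q=19
n=0: even, count = 14*2+0 = 28; q=20
n=7: not even; q=27
n=4: even, count = 28*2+4 = 60; q=28
n=11: not even; q=39
count*q = 60*39 = 2340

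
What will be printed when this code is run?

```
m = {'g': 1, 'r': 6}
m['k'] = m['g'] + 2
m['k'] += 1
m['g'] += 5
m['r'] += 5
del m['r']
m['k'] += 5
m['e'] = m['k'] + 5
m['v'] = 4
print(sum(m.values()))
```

m['k'] = m['g']+2 = 3 → {'g': 1, 'r': 6, 'k': 3}
m['k'] = 3+1 = 4 → {'g': 1, 'r': 6, 'k': 4}
m['g'] = 1+5 = 6 → {'g': 6, 'r': 6, 'k': 4}
m['r'] = 6+5 = 11 → {'g': 6, 'r': 11, 'k': 4}
del 'r' → {'g': 6, 'k': 4}
m['k'] = 4+5 = 9 → {'g': 6, 'k': 9}
m['e'] = m['k']+5 = 14 → {'g': 6, 'k': 9, 'e': 14}
m['v'] = 4 → {'g': 6, 'k': 9, 'e': 14, 'v': 4}
sum of values = 33

33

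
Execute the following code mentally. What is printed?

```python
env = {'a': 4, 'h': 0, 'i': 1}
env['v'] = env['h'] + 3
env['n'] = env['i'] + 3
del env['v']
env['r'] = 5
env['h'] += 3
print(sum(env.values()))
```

env['v'] = env['h']+3 = 3 → {'a': 4, 'h': 0, 'i': 1, 'v': 3}
env['n'] = env['i']+3 = 4 → {'a': 4, 'h': 0, 'i': 1, 'v': 3, 'n': 4}
del 'v' → {'a': 4, 'h': 0, 'i': 1, 'n': 4}
env['r'] = 5 → {'a': 4, 'h': 0, 'i': 1, 'n': 4, 'r': 5}
env['h'] = 0+3 = 3 → {'a': 4, 'h': 3, 'i': 1, 'n': 4, 'r': 5}
sum of values = 17

17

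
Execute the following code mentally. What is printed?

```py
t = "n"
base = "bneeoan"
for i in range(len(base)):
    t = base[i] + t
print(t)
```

i=0: prepend 'b' → 'bn'
i=1: prepend 'n' → 'nbn'
i=2: prepend 'e' → 'enbn'
i=3: prepend 'e' → 'eenbn'
i=4: prepend 'o' → 'oeenbn'
i=5: prepend 'a' → 'aoeenbn'
i=6: prepend 'n' → 'naoeenbn'

naoeenbn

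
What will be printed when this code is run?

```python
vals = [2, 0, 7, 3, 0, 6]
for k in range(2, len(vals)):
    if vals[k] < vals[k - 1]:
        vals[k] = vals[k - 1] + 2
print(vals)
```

k=2: 7>=0, unchanged → [2, 0, 7, 3, 0, 6]
k=3: 3<7, vals[3] = 7+2 = 9 → [2, 0, 7, 9, 0, 6]
k=4: 0<9, vals[4] = 9+2 = 11 → [2, 0, 7, 9, 11, 6]
k=5: 6<11, vals[5] = 11+2 = 13 → [2, 0, 7, 9, 11, 13]

[2, 0, 7, 9, 11, 13]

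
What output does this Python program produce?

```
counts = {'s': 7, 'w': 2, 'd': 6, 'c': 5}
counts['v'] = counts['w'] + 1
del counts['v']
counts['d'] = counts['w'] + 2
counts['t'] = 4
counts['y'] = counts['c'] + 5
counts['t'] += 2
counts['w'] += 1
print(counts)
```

counts['v'] = counts['w']+1 = 3 → {'s': 7, 'w': 2, 'd': 6, 'c': 5, 'v': 3}
del 'v' → {'s': 7, 'w': 2, 'd': 6, 'c': 5}
counts['d'] = counts['w']+2 = 4 → {'s': 7, 'w': 2, 'd': 4, 'c': 5}
counts['t'] = 4 → {'s': 7, 'w': 2, 'd': 4, 'c': 5, 't': 4}
counts['y'] = counts['c']+5 = 10 → {'s': 7, 'w': 2, 'd': 4, 'c': 5, 't': 4, 'y': 10}
counts['t'] = 4+2 = 6 → {'s': 7, 'w': 2, 'd': 4, 'c': 5, 't': 6, 'y': 10}
counts['w'] = 2+1 = 3 → {'s': 7, 'w': 3, 'd': 4, 'c': 5, 't': 6, 'y': 10}

{'s': 7, 'w': 3, 'd': 4, 'c': 5, 't': 6, 'y': 10}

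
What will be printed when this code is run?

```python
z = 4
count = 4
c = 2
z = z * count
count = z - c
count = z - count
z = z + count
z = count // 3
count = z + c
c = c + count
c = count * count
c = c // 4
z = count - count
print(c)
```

z = 4*4 = 16
count = 16-2 = 14
count = 16-14 = 2
z = 16+2 = 18
z = 2//3 = 0
count = 0+2 = 2
c = 2+2 = 4
c = 2*2 = 4
c = 4//4 = 1
z = 2-2 = 0

1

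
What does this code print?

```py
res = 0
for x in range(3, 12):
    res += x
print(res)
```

63

x=3: res = 0+3 = 3
x=4: res = 3+4 = 7
x=5: res = 7+5 = 12
x=6: res = 12+6 = 18
x=7: res = 18+7 = 25
x=8: res = 25+8 = 33
x=9: res = 33+9 = 42
x=10: res = 42+10 = 52
x=11: res = 52+11 = 63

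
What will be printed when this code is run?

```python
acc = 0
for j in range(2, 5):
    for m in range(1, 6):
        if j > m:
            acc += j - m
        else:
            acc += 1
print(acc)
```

j=2,m=1: 2>1, acc = 0+1 = 1
j=2,m=2: not 2>2, acc = 1+1 = 2
j=2,m=3: not 2>3, acc = 2+1 = 3
j=2,m=4: not 2>4, acc = 3+1 = 4
j=2,m=5: not 2>5, acc = 4+1 = 5
j=3,m=1: 3>1, acc = 5+2 = 7
j=3,m=2: 3>2, acc = 7+1 = 8
j=3,m=3: not 3>3, acc = 8+1 = 9
j=3,m=4: not 3>4, acc = 9+1 = 10
j=3,m=5: not 3>5, acc = 10+1 = 11
j=4,m=1: 4>1, acc = 11+3 = 14
j=4,m=2: 4>2, acc = 14+2 = 16
j=4,m=3: 4>3, acc = 16+1 = 17
j=4,m=4: not 4>4, acc = 17+1 = 18
j=4,m=5: not 4>5, acc = 18+1 = 19

19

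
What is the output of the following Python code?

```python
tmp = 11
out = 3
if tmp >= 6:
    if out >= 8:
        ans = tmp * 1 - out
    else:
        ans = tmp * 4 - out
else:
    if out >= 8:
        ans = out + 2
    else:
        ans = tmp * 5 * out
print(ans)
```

41

tmp=11, out=3
tmp >= 6 is True; out >= 8 is False
→ ans = tmp * 4 - out = 41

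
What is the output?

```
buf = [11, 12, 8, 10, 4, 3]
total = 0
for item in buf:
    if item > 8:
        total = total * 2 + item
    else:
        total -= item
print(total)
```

item=11: >8, total = 0*2+11 = 11
item=12: >8, total = 11*2+12 = 34
item=8: not >8, total = 34-8 = 26
item=10: >8, total = 26*2+10 = 62
item=4: not >8, total = 62-4 = 58
item=3: not >8, total = 58-3 = 55

55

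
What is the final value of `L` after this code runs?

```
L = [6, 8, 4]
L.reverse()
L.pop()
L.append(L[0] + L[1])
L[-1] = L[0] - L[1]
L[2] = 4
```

reverse → [4, 8, 6]
pop() removes 6 → [4, 8]
append L[0]+L[1] = 4+8 = 12 → [4, 8, 12]
L[-1] = L[0]-L[1] = 4-8 = -4 → [4, 8, -4]
L[2] = 4 → [4, 8, 4]

[4, 8, 4]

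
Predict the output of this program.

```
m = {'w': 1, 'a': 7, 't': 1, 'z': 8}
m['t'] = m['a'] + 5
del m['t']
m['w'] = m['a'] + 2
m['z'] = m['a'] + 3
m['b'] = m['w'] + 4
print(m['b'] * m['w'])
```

117

m['t'] = m['a']+5 = 12 → {'w': 1, 'a': 7, 't': 12, 'z': 8}
del 't' → {'w': 1, 'a': 7, 'z': 8}
m['w'] = m['a']+2 = 9 → {'w': 9, 'a': 7, 'z': 8}
m['z'] = m['a']+3 = 10 → {'w': 9, 'a': 7, 'z': 10}
m['b'] = m['w']+4 = 13 → {'w': 9, 'a': 7, 'z': 10, 'b': 13}
m['b']*m['w'] = 13*9 = 117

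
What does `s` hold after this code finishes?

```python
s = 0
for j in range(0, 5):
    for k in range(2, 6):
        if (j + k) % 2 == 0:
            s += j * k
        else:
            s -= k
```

32

j=0,k=2: even sum, s = 0+0 = 0
j=0,k=3: odd sum, s = 0-3 = -3
j=0,k=4: even sum, s = (-3)+0 = -3
j=0,k=5: odd sum, s = (-3)-5 = -8
j=1,k=2: odd sum, s = (-8)-2 = -10
j=1,k=3: even sum, s = (-10)+3 = -7
j=1,k=4: odd sum, s = (-7)-4 = -11
j=1,k=5: even sum, s = (-11)+5 = -6
j=2,k=2: even sum, s = (-6)+4 = -2
j=2,k=3: odd sum, s = (-2)-3 = -5
j=2,k=4: even sum, s = (-5)+8 = 3
j=2,k=5: odd sum, s = 3-5 = -2
j=3,k=2: odd sum, s = (-2)-2 = -4
j=3,k=3: even sum, s = (-4)+9 = 5
j=3,k=4: odd sum, s = 5-4 = 1
j=3,k=5: even sum, s = 1+15 = 16
j=4,k=2: even sum, s = 16+8 = 24
j=4,k=3: odd sum, s = 24-3 = 21
j=4,k=4: even sum, s = 21+16 = 37
j=4,k=5: odd sum, s = 37-5 = 32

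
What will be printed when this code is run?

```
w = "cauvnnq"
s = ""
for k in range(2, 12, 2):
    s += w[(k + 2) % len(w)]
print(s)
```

nqavn

k=2: add w[4]='n' → 'n'
k=4: add w[6]='q' → 'nq'
k=6: add w[1]='a' → 'nqa'
k=8: add w[3]='v' → 'nqav'
k=10: add w[5]='n' → 'nqavn'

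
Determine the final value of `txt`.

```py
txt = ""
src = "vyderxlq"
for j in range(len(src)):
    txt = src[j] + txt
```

'qlxredyv'

j=0: prepend 'v' → 'v'
j=1: prepend 'y' → 'yv'
j=2: prepend 'd' → 'dyv'
j=3: prepend 'e' → 'edyv'
j=4: prepend 'r' → 'redyv'
j=5: prepend 'x' → 'xredyv'
j=6: prepend 'l' → 'lxredyv'
j=7: prepend 'q' → 'qlxredyv'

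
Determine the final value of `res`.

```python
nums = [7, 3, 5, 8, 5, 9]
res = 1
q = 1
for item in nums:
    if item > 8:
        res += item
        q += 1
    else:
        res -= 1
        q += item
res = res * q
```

150

item=7: not >8, res = 1-1 = 0; q=8
item=3: not >8, res = 0-1 = -1; q=11
item=5: not >8, res = (-1)-1 = -2; q=16
item=8: not >8, res = (-2)-1 = -3; q=24
item=5: not >8, res = (-3)-1 = -4; q=29
item=9: >8, res = (-4)+9 = 5; q=30
res*q = 5*30 = 150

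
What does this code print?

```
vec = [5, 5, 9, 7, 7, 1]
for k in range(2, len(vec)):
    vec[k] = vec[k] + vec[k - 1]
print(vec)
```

k=2: vec[2] = 9+5 = 14 → [5, 5, 14, 7, 7, 1]
k=3: vec[3] = 7+14 = 21 → [5, 5, 14, 21, 7, 1]
k=4: vec[4] = 7+21 = 28 → [5, 5, 14, 21, 28, 1]
k=5: vec[5] = 1+28 = 29 → [5, 5, 14, 21, 28, 29]

[5, 5, 14, 21, 28, 29]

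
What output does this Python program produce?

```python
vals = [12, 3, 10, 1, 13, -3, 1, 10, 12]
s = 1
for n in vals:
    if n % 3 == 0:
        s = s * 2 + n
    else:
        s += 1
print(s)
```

n=12: %3==0, s = 1*2+12 = 14
n=3: %3==0, s = 14*2+3 = 31
n=10: not %3==0, s = 31+1 = 32
n=1: not %3==0, s = 32+1 = 33
n=13: not %3==0, s = 33+1 = 34
n=-3: %3==0, s = 34*2+(-3) = 65
n=1: not %3==0, s = 65+1 = 66
n=10: not %3==0, s = 66+1 = 67
n=12: %3==0, s = 67*2+12 = 146

146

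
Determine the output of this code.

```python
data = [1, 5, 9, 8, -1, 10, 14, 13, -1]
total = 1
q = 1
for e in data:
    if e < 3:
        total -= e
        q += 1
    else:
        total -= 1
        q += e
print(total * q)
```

-252

e=1: <3, total = 1-1 = 0; q=2
e=5: not <3, total = 0-1 = -1; q=7
e=9: not <3, total = (-1)-1 = -2; q=16
e=8: not <3, total = (-2)-1 = -3; q=24
e=-1: <3, total = (-3)-(-1) = -2; q=25
e=10: not <3, total = (-2)-1 = -3; q=35
e=14: not <3, total = (-3)-1 = -4; q=49
e=13: not <3, total = (-4)-1 = -5; q=62
e=-1: <3, total = (-5)-(-1) = -4; q=63
total*q = (-4)*63 = -252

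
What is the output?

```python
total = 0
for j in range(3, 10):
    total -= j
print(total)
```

-42

j=3: total = 0-3 = -3
j=4: total = (-3)-4 = -7
j=5: total = (-7)-5 = -12
j=6: total = (-12)-6 = -18
j=7: total = (-18)-7 = -25
j=8: total = (-25)-8 = -33
j=9: total = (-33)-9 = -42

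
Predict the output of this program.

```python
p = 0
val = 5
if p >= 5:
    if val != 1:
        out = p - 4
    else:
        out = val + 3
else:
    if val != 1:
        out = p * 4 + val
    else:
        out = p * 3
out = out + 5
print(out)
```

p=0, val=5
p >= 5 is False; val != 1 is True
→ out = p * 4 + val = 5
out = 5+5 = 10

10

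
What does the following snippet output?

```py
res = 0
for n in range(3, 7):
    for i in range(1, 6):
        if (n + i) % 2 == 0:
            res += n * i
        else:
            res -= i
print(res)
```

n=3,i=1: even sum, res = 0+3 = 3
n=3,i=2: odd sum, res = 3-2 = 1
n=3,i=3: even sum, res = 1+9 = 10
n=3,i=4: odd sum, res = 10-4 = 6
n=3,i=5: even sum, res = 6+15 = 21
n=4,i=1: odd sum, res = 21-1 = 20
n=4,i=2: even sum, res = 20+8 = 28
n=4,i=3: odd sum, res = 28-3 = 25
n=4,i=4: even sum, res = 25+16 = 41
n=4,i=5: odd sum, res = 41-5 = 36
n=5,i=1: even sum, res = 36+5 = 41
n=5,i=2: odd sum, res = 41-2 = 39
n=5,i=3: even sum, res = 39+15 = 54
n=5,i=4: odd sum, res = 54-4 = 50
n=5,i=5: even sum, res = 50+25 = 75
n=6,i=1: odd sum, res = 75-1 = 74
n=6,i=2: even sum, res = 74+12 = 86
n=6,i=3: odd sum, res = 86-3 = 83
n=6,i=4: even sum, res = 83+24 = 107
n=6,i=5: odd sum, res = 107-5 = 102

102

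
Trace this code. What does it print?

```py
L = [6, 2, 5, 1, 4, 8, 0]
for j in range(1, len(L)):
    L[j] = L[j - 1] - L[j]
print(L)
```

[6, 4, -1, -2, -6, -14, -14]

j=1: L[1] = 6-2 = 4 → [6, 4, 5, 1, 4, 8, 0]
j=2: L[2] = 4-5 = -1 → [6, 4, -1, 1, 4, 8, 0]
j=3: L[3] = (-1)-1 = -2 → [6, 4, -1, -2, 4, 8, 0]
j=4: L[4] = (-2)-4 = -6 → [6, 4, -1, -2, -6, 8, 0]
j=5: L[5] = (-6)-8 = -14 → [6, 4, -1, -2, -6, -14, 0]
j=6: L[6] = (-14)-0 = -14 → [6, 4, -1, -2, -6, -14, -14]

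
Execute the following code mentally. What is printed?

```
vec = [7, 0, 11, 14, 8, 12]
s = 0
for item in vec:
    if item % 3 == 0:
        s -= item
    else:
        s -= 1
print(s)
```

item=7: not %3==0, s = 0-1 = -1
item=0: %3==0, s = (-1)-0 = -1
item=11: not %3==0, s = (-1)-1 = -2
item=14: not %3==0, s = (-2)-1 = -3
item=8: not %3==0, s = (-3)-1 = -4
item=12: %3==0, s = (-4)-12 = -16

-16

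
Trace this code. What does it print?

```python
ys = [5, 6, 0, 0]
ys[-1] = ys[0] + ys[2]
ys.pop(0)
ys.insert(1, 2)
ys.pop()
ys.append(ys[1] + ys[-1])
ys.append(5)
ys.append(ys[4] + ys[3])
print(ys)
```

[6, 2, 0, 2, 5, 7]

ys[-1] = ys[0]+ys[2] = 5+0 = 5 → [5, 6, 0, 5]
pop(0) removes 5 → [6, 0, 5]
insert 2 at 1 → [6, 2, 0, 5]
pop() removes 5 → [6, 2, 0]
append ys[1]+ys[-1] = 2+0 = 2 → [6, 2, 0, 2]
append 5 → [6, 2, 0, 2, 5]
append ys[4]+ys[3] = 5+2 = 7 → [6, 2, 0, 2, 5, 7]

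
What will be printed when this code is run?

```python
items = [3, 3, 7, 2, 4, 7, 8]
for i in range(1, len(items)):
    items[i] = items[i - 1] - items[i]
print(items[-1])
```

-28

i=1: items[1] = 3-3 = 0 → [3, 0, 7, 2, 4, 7, 8]
i=2: items[2] = 0-7 = -7 → [3, 0, -7, 2, 4, 7, 8]
i=3: items[3] = (-7)-2 = -9 → [3, 0, -7, -9, 4, 7, 8]
i=4: items[4] = (-9)-4 = -13 → [3, 0, -7, -9, -13, 7, 8]
i=5: items[5] = (-13)-7 = -20 → [3, 0, -7, -9, -13, -20, 8]
i=6: items[6] = (-20)-8 = -28 → [3, 0, -7, -9, -13, -20, -28]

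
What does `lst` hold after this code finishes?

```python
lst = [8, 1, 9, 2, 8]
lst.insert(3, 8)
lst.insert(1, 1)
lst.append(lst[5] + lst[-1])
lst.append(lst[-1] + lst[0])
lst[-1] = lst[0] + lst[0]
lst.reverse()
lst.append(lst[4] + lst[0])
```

insert 8 at 3 → [8, 1, 9, 8, 2, 8]
insert 1 at 1 → [8, 1, 1, 9, 8, 2, 8]
append lst[5]+lst[-1] = 2+8 = 10 → [8, 1, 1, 9, 8, 2, 8, 10]
append lst[-1]+lst[0] = 10+8 = 18 → [8, 1, 1, 9, 8, 2, 8, 10, 18]
lst[-1] = lst[0]+lst[0] = 8+8 = 16 → [8, 1, 1, 9, 8, 2, 8, 10, 16]
reverse → [16, 10, 8, 2, 8, 9, 1, 1, 8]
append lst[4]+lst[0] = 8+16 = 24 → [16, 10, 8, 2, 8, 9, 1, 1, 8, 24]

[16, 10, 8, 2, 8, 9, 1, 1, 8, 24]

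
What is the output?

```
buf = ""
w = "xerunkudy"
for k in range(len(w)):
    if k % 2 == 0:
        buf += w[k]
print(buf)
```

xrnuy

k=0: add 'x' → 'x'
k=1: skip
k=2: add 'r' → 'xr'
k=3: skip
k=4: add 'n' → 'xrn'
k=5: skip
k=6: add 'u' → 'xrnu'
k=7: skip
k=8: add 'y' → 'xrnuy'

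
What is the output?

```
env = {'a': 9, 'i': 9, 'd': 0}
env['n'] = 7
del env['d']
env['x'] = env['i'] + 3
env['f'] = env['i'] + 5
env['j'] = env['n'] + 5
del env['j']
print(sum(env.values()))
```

51

env['n'] = 7 → {'a': 9, 'i': 9, 'd': 0, 'n': 7}
del 'd' → {'a': 9, 'i': 9, 'n': 7}
env['x'] = env['i']+3 = 12 → {'a': 9, 'i': 9, 'n': 7, 'x': 12}
env['f'] = env['i']+5 = 14 → {'a': 9, 'i': 9, 'n': 7, 'x': 12, 'f': 14}
env['j'] = env['n']+5 = 12 → {'a': 9, 'i': 9, 'n': 7, 'x': 12, 'f': 14, 'j': 12}
del 'j' → {'a': 9, 'i': 9, 'n': 7, 'x': 12, 'f': 14}
sum of values = 51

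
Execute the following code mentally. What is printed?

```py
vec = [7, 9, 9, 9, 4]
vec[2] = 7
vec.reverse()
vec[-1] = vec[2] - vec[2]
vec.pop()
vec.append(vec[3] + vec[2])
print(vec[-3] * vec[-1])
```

vec[2] = 7 → [7, 9, 7, 9, 4]
reverse → [4, 9, 7, 9, 7]
vec[-1] = vec[2]-vec[2] = 7-7 = 0 → [4, 9, 7, 9, 0]
pop() removes 0 → [4, 9, 7, 9]
append vec[3]+vec[2] = 9+7 = 16 → [4, 9, 7, 9, 16]
vec[-3]*vec[-1] = 7*16 = 112

112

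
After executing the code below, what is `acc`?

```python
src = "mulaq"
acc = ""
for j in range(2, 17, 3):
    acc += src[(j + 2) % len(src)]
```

j=2: add src[4]='q' → 'q'
j=5: add src[2]='l' → 'ql'
j=8: add src[0]='m' → 'qlm'
j=11: add src[3]='a' → 'qlma'
j=14: add src[1]='u' → 'qlmau'

'qlmau'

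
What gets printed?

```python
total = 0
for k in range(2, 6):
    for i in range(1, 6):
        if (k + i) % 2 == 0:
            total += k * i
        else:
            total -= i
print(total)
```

78

k=2,i=1: odd sum, total = 0-1 = -1
k=2,i=2: even sum, total = (-1)+4 = 3
k=2,i=3: odd sum, total = 3-3 = 0
k=2,i=4: even sum, total = 0+8 = 8
k=2,i=5: odd sum, total = 8-5 = 3
k=3,i=1: even sum, total = 3+3 = 6
k=3,i=2: odd sum, total = 6-2 = 4
k=3,i=3: even sum, total = 4+9 = 13
k=3,i=4: odd sum, total = 13-4 = 9
k=3,i=5: even sum, total = 9+15 = 24
k=4,i=1: odd sum, total = 24-1 = 23
k=4,i=2: even sum, total = 23+8 = 31
k=4,i=3: odd sum, total = 31-3 = 28
k=4,i=4: even sum, total = 28+16 = 44
k=4,i=5: odd sum, total = 44-5 = 39
k=5,i=1: even sum, total = 39+5 = 44
k=5,i=2: odd sum, total = 44-2 = 42
k=5,i=3: even sum, total = 42+15 = 57
k=5,i=4: odd sum, total = 57-4 = 53
k=5,i=5: even sum, total = 53+25 = 78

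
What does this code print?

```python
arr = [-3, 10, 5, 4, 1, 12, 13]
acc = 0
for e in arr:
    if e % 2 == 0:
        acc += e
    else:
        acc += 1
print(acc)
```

e=-3: not even, acc = 0+1 = 1
e=10: even, acc = 1+10 = 11
e=5: not even, acc = 11+1 = 12
e=4: even, acc = 12+4 = 16
e=1: not even, acc = 16+1 = 17
e=12: even, acc = 17+12 = 29
e=13: not even, acc = 29+1 = 30

30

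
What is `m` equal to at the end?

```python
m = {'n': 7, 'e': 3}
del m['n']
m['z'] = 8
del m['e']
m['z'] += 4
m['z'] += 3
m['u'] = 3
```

del 'n' → {'e': 3}
m['z'] = 8 → {'e': 3, 'z': 8}
del 'e' → {'z': 8}
m['z'] = 8+4 = 12 → {'z': 12}
m['z'] = 12+3 = 15 → {'z': 15}
m['u'] = 3 → {'z': 15, 'u': 3}

{'z': 15, 'u': 3}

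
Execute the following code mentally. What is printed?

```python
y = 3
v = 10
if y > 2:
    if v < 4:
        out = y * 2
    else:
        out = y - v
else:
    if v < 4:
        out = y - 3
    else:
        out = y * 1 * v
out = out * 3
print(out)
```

y=3, v=10
y > 2 is True; v < 4 is False
→ out = y - v = -7
out = (-7)*3 = -21

-21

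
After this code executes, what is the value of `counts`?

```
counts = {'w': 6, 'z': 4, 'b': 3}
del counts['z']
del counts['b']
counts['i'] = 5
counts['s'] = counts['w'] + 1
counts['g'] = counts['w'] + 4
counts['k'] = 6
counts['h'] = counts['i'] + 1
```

del 'z' → {'w': 6, 'b': 3}
del 'b' → {'w': 6}
counts['i'] = 5 → {'w': 6, 'i': 5}
counts['s'] = counts['w']+1 = 7 → {'w': 6, 'i': 5, 's': 7}
counts['g'] = counts['w']+4 = 10 → {'w': 6, 'i': 5, 's': 7, 'g': 10}
counts['k'] = 6 → {'w': 6, 'i': 5, 's': 7, 'g': 10, 'k': 6}
counts['h'] = counts['i']+1 = 6 → {'w': 6, 'i': 5, 's': 7, 'g': 10, 'k': 6, 'h': 6}

{'w': 6, 'i': 5, 's': 7, 'g': 10, 'k': 6, 'h': 6}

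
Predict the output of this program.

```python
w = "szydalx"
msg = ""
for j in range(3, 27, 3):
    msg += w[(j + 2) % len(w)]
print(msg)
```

lzasdxyl

j=3: add w[5]='l' → 'l'
j=6: add w[1]='z' → 'lz'
j=9: add w[4]='a' → 'lza'
j=12: add w[0]='s' → 'lzas'
j=15: add w[3]='d' → 'lzasd'
j=18: add w[6]='x' → 'lzasdx'
j=21: add w[2]='y' → 'lzasdxy'
j=24: add w[5]='l' → 'lzasdxyl'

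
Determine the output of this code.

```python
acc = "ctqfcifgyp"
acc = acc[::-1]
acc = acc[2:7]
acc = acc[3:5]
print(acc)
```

cf

reverse → 'pygficfqtc'
slice [2:7] → 'gficf'
slice [3:5] → 'cf'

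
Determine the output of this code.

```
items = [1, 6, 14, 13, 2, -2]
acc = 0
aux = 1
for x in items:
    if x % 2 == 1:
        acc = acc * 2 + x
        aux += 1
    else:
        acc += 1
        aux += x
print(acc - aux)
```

-2

x=1: odd, acc = 0*2+1 = 1; aux=2
x=6: not odd, acc = 1+1 = 2; aux=8
x=14: not odd, acc = 2+1 = 3; aux=22
x=13: odd, acc = 3*2+13 = 19; aux=23
x=2: not odd, acc = 19+1 = 20; aux=25
x=-2: not odd, acc = 20+1 = 21; aux=23
acc-aux = 21-23 = -2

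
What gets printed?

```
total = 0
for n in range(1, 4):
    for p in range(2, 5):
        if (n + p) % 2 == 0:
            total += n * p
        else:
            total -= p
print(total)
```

n=1,p=2: odd sum, total = 0-2 = -2
n=1,p=3: even sum, total = (-2)+3 = 1
n=1,p=4: odd sum, total = 1-4 = -3
n=2,p=2: even sum, total = (-3)+4 = 1
n=2,p=3: odd sum, total = 1-3 = -2
n=2,p=4: even sum, total = (-2)+8 = 6
n=3,p=2: odd sum, total = 6-2 = 4
n=3,p=3: even sum, total = 4+9 = 13
n=3,p=4: odd sum, total = 13-4 = 9

9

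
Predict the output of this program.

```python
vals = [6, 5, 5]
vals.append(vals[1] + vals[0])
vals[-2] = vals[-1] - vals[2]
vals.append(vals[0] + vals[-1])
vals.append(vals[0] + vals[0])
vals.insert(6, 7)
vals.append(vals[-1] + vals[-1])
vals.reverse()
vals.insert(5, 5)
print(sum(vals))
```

append vals[1]+vals[0] = 5+6 = 11 → [6, 5, 5, 11]
vals[-2] = vals[-1]-vals[2] = 11-5 = 6 → [6, 5, 6, 11]
append vals[0]+vals[-1] = 6+11 = 17 → [6, 5, 6, 11, 17]
append vals[0]+vals[0] = 6+6 = 12 → [6, 5, 6, 11, 17, 12]
insert 7 at 6 → [6, 5, 6, 11, 17, 12, 7]
append vals[-1]+vals[-1] = 7+7 = 14 → [6, 5, 6, 11, 17, 12, 7, 14]
reverse → [14, 7, 12, 17, 11, 6, 5, 6]
insert 5 at 5 → [14, 7, 12, 17, 11, 5, 6, 5, 6]
sum = 83

83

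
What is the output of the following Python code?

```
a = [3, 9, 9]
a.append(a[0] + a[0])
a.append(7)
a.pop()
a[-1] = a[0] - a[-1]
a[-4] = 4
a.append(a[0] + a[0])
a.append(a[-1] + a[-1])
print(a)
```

append a[0]+a[0] = 3+3 = 6 → [3, 9, 9, 6]
append 7 → [3, 9, 9, 6, 7]
pop() removes 7 → [3, 9, 9, 6]
a[-1] = a[0]-a[-1] = 3-6 = -3 → [3, 9, 9, -3]
a[-4] = 4 → [4, 9, 9, -3]
append a[0]+a[0] = 4+4 = 8 → [4, 9, 9, -3, 8]
append a[-1]+a[-1] = 8+8 = 16 → [4, 9, 9, -3, 8, 16]

[4, 9, 9, -3, 8, 16]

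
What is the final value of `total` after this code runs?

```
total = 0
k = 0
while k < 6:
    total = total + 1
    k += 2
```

k=0: total = 0+1 = 1
k=2: total = 1+1 = 2
k=4: total = 2+1 = 3

3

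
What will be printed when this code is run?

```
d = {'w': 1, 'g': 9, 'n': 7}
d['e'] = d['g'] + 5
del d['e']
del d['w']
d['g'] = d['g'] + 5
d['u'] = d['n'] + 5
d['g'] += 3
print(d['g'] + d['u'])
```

29

d['e'] = d['g']+5 = 14 → {'w': 1, 'g': 9, 'n': 7, 'e': 14}
del 'e' → {'w': 1, 'g': 9, 'n': 7}
del 'w' → {'g': 9, 'n': 7}
d['g'] = d['g']+5 = 14 → {'g': 14, 'n': 7}
d['u'] = d['n']+5 = 12 → {'g': 14, 'n': 7, 'u': 12}
d['g'] = 14+3 = 17 → {'g': 17, 'n': 7, 'u': 12}
d['g']+d['u'] = 17+12 = 29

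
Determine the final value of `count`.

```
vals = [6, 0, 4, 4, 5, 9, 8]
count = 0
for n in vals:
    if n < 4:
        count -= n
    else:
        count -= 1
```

n=6: not <4, count = 0-1 = -1
n=0: <4, count = (-1)-0 = -1
n=4: not <4, count = (-1)-1 = -2
n=4: not <4, count = (-2)-1 = -3
n=5: not <4, count = (-3)-1 = -4
n=9: not <4, count = (-4)-1 = -5
n=8: not <4, count = (-5)-1 = -6

-6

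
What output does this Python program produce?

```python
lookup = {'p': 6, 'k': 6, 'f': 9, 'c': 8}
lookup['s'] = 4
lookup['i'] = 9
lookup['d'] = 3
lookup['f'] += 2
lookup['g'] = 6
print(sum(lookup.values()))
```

53

lookup['s'] = 4 → {'p': 6, 'k': 6, 'f': 9, 'c': 8, 's': 4}
lookup['i'] = 9 → {'p': 6, 'k': 6, 'f': 9, 'c': 8, 's': 4, 'i': 9}
lookup['d'] = 3 → {'p': 6, 'k': 6, 'f': 9, 'c': 8, 's': 4, 'i': 9, 'd': 3}
lookup['f'] = 9+2 = 11 → {'p': 6, 'k': 6, 'f': 11, 'c': 8, 's': 4, 'i': 9, 'd': 3}
lookup['g'] = 6 → {'p': 6, 'k': 6, 'f': 11, 'c': 8, 's': 4, 'i': 9, 'd': 3, 'g': 6}
sum of values = 53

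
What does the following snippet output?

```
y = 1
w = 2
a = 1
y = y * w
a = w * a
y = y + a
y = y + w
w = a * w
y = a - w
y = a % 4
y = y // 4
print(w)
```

4

y = 1*2 = 2
a = 2*1 = 2
y = 2+2 = 4
y = 4+2 = 6
w = 2*2 = 4
y = 2-4 = -2
y = 2%4 = 2
y = 2//4 = 0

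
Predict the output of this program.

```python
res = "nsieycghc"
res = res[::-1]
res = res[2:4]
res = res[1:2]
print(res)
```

reverse → 'chgcyeisn'
slice [2:4] → 'gc'
slice [1:2] → 'c'

c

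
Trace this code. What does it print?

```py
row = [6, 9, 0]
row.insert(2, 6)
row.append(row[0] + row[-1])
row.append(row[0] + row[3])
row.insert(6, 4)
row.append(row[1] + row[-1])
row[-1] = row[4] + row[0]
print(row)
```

[6, 9, 6, 0, 6, 6, 4, 12]

insert 6 at 2 → [6, 9, 6, 0]
append row[0]+row[-1] = 6+0 = 6 → [6, 9, 6, 0, 6]
append row[0]+row[3] = 6+0 = 6 → [6, 9, 6, 0, 6, 6]
insert 4 at 6 → [6, 9, 6, 0, 6, 6, 4]
append row[1]+row[-1] = 9+4 = 13 → [6, 9, 6, 0, 6, 6, 4, 13]
row[-1] = row[4]+row[0] = 6+6 = 12 → [6, 9, 6, 0, 6, 6, 4, 12]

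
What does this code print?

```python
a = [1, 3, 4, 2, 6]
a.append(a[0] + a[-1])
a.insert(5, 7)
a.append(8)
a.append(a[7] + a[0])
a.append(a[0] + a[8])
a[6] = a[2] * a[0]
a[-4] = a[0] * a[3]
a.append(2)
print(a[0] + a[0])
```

2

append a[0]+a[-1] = 1+6 = 7 → [1, 3, 4, 2, 6, 7]
insert 7 at 5 → [1, 3, 4, 2, 6, 7, 7]
append 8 → [1, 3, 4, 2, 6, 7, 7, 8]
append a[7]+a[0] = 8+1 = 9 → [1, 3, 4, 2, 6, 7, 7, 8, 9]
append a[0]+a[8] = 1+9 = 10 → [1, 3, 4, 2, 6, 7, 7, 8, 9, 10]
a[6] = a[2]*a[0] = 4*1 = 4 → [1, 3, 4, 2, 6, 7, 4, 8, 9, 10]
a[-4] = a[0]*a[3] = 1*2 = 2 → [1, 3, 4, 2, 6, 7, 2, 8, 9, 10]
append 2 → [1, 3, 4, 2, 6, 7, 2, 8, 9, 10, 2]
a[0]+a[0] = 1+1 = 2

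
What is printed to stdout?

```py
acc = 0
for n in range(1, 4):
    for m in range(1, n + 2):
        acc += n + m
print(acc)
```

39

n=1,m=1: acc = 0+2 = 2
n=1,m=2: acc = 2+3 = 5
n=2,m=1: acc = 5+3 = 8
n=2,m=2: acc = 8+4 = 12
n=2,m=3: acc = 12+5 = 17
n=3,m=1: acc = 17+4 = 21
n=3,m=2: acc = 21+5 = 26
n=3,m=3: acc = 26+6 = 32
n=3,m=4: acc = 32+7 = 39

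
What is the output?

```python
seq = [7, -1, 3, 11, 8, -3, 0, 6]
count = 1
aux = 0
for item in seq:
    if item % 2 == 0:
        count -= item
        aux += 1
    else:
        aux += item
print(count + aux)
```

7

item=7: not even; aux=7
item=-1: not even; aux=6
item=3: not even; aux=9
item=11: not even; aux=20
item=8: even, count = 1-8 = -7; aux=21
item=-3: not even; aux=18
item=0: even, count = (-7)-0 = -7; aux=19
item=6: even, count = (-7)-6 = -13; aux=20
count+aux = (-13)+20 = 7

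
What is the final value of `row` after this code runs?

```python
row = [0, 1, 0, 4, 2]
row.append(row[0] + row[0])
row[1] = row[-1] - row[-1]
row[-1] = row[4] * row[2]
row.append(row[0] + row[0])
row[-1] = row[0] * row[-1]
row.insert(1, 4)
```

[0, 4, 0, 0, 4, 2, 0, 0]

append row[0]+row[0] = 0+0 = 0 → [0, 1, 0, 4, 2, 0]
row[1] = row[-1]-row[-1] = 0-0 = 0 → [0, 0, 0, 4, 2, 0]
row[-1] = row[4]*row[2] = 2*0 = 0 → [0, 0, 0, 4, 2, 0]
append row[0]+row[0] = 0+0 = 0 → [0, 0, 0, 4, 2, 0, 0]
row[-1] = row[0]*row[-1] = 0*0 = 0 → [0, 0, 0, 4, 2, 0, 0]
insert 4 at 1 → [0, 4, 0, 0, 4, 2, 0, 0]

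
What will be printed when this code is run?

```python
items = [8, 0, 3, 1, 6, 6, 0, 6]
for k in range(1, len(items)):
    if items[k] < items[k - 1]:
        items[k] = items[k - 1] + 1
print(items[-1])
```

k=1: 0<8, items[1] = 8+1 = 9 → [8, 9, 3, 1, 6, 6, 0, 6]
k=2: 3<9, items[2] = 9+1 = 10 → [8, 9, 10, 1, 6, 6, 0, 6]
k=3: 1<10, items[3] = 10+1 = 11 → [8, 9, 10, 11, 6, 6, 0, 6]
k=4: 6<11, items[4] = 11+1 = 12 → [8, 9, 10, 11, 12, 6, 0, 6]
k=5: 6<12, items[5] = 12+1 = 13 → [8, 9, 10, 11, 12, 13, 0, 6]
k=6: 0<13, items[6] = 13+1 = 14 → [8, 9, 10, 11, 12, 13, 14, 6]
k=7: 6<14, items[7] = 14+1 = 15 → [8, 9, 10, 11, 12, 13, 14, 15]

15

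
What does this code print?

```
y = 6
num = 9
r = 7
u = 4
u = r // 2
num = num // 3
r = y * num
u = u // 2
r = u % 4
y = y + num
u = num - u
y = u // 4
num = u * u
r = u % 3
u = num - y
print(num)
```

u = 7//2 = 3
num = 9//3 = 3
r = 6*3 = 18
u = 3//2 = 1
r = 1%4 = 1
y = 6+3 = 9
u = 3-1 = 2
y = 2//4 = 0
num = 2*2 = 4
r = 2%3 = 2
u = 4-0 = 4

4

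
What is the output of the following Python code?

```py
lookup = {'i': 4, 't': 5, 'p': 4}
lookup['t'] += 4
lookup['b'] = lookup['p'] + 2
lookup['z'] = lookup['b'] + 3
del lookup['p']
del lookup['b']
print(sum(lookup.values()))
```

lookup['t'] = 5+4 = 9 → {'i': 4, 't': 9, 'p': 4}
lookup['b'] = lookup['p']+2 = 6 → {'i': 4, 't': 9, 'p': 4, 'b': 6}
lookup['z'] = lookup['b']+3 = 9 → {'i': 4, 't': 9, 'p': 4, 'b': 6, 'z': 9}
del 'p' → {'i': 4, 't': 9, 'b': 6, 'z': 9}
del 'b' → {'i': 4, 't': 9, 'z': 9}
sum of values = 22

22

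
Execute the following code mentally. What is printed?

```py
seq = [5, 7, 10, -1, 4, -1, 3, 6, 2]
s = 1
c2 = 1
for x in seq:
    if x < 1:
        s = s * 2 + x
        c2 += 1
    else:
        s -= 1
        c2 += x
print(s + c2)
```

24

x=5: not <1, s = 1-1 = 0; c2=6
x=7: not <1, s = 0-1 = -1; c2=13
x=10: not <1, s = (-1)-1 = -2; c2=23
x=-1: <1, s = (-2)*2+(-1) = -5; c2=24
x=4: not <1, s = (-5)-1 = -6; c2=28
x=-1: <1, s = (-6)*2+(-1) = -13; c2=29
x=3: not <1, s = (-13)-1 = -14; c2=32
x=6: not <1, s = (-14)-1 = -15; c2=38
x=2: not <1, s = (-15)-1 = -16; c2=40
s+c2 = (-16)+40 = 24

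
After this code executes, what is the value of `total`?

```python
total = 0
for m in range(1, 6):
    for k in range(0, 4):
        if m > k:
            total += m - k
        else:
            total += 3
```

m=1,k=0: 1>0, total = 0+1 = 1
m=1,k=1: not 1>1, total = 1+3 = 4
m=1,k=2: not 1>2, total = 4+3 = 7
m=1,k=3: not 1>3, total = 7+3 = 10
m=2,k=0: 2>0, total = 10+2 = 12
m=2,k=1: 2>1, total = 12+1 = 13
m=2,k=2: not 2>2, total = 13+3 = 16
m=2,k=3: not 2>3, total = 16+3 = 19
m=3,k=0: 3>0, total = 19+3 = 22
m=3,k=1: 3>1, total = 22+2 = 24
m=3,k=2: 3>2, total = 24+1 = 25
m=3,k=3: not 3>3, total = 25+3 = 28
m=4,k=0: 4>0, total = 28+4 = 32
m=4,k=1: 4>1, total = 32+3 = 35
m=4,k=2: 4>2, total = 35+2 = 37
m=4,k=3: 4>3, total = 37+1 = 38
m=5,k=0: 5>0, total = 38+5 = 43
m=5,k=1: 5>1, total = 43+4 = 47
m=5,k=2: 5>2, total = 47+3 = 50
m=5,k=3: 5>3, total = 50+2 = 52

52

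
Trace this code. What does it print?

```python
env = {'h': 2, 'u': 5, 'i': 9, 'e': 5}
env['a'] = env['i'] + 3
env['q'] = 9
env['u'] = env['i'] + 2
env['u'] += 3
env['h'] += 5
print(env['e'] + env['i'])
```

14

env['a'] = env['i']+3 = 12 → {'h': 2, 'u': 5, 'i': 9, 'e': 5, 'a': 12}
env['q'] = 9 → {'h': 2, 'u': 5, 'i': 9, 'e': 5, 'a': 12, 'q': 9}
env['u'] = env['i']+2 = 11 → {'h': 2, 'u': 11, 'i': 9, 'e': 5, 'a': 12, 'q': 9}
env['u'] = 11+3 = 14 → {'h': 2, 'u': 14, 'i': 9, 'e': 5, 'a': 12, 'q': 9}
env['h'] = 2+5 = 7 → {'h': 7, 'u': 14, 'i': 9, 'e': 5, 'a': 12, 'q': 9}
env['e']+env['i'] = 5+9 = 14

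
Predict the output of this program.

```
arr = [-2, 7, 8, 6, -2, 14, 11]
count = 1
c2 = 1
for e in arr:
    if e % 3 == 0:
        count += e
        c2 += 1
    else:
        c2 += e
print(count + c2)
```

45

e=-2: not %3==0; c2=-1
e=7: not %3==0; c2=6
e=8: not %3==0; c2=14
e=6: %3==0, count = 1+6 = 7; c2=15
e=-2: not %3==0; c2=13
e=14: not %3==0; c2=27
e=11: not %3==0; c2=38
count+c2 = 7+38 = 45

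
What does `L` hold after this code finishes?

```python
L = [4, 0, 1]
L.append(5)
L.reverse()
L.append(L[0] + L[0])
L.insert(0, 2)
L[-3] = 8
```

append 5 → [4, 0, 1, 5]
reverse → [5, 1, 0, 4]
append L[0]+L[0] = 5+5 = 10 → [5, 1, 0, 4, 10]
insert 2 at 0 → [2, 5, 1, 0, 4, 10]
L[-3] = 8 → [2, 5, 1, 8, 4, 10]

[2, 5, 1, 8, 4, 10]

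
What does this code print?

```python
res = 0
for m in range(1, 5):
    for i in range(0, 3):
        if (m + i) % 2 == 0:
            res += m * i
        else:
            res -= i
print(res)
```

10

m=1,i=0: odd sum, res = 0-0 = 0
m=1,i=1: even sum, res = 0+1 = 1
m=1,i=2: odd sum, res = 1-2 = -1
m=2,i=0: even sum, res = (-1)+0 = -1
m=2,i=1: odd sum, res = (-1)-1 = -2
m=2,i=2: even sum, res = (-2)+4 = 2
m=3,i=0: odd sum, res = 2-0 = 2
m=3,i=1: even sum, res = 2+3 = 5
m=3,i=2: odd sum, res = 5-2 = 3
m=4,i=0: even sum, res = 3+0 = 3
m=4,i=1: odd sum, res = 3-1 = 2
m=4,i=2: even sum, res = 2+8 = 10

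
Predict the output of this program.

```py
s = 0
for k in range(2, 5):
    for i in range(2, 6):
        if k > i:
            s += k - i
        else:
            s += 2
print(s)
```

k=2,i=2: not 2>2, s = 0+2 = 2
k=2,i=3: not 2>3, s = 2+2 = 4
k=2,i=4: not 2>4, s = 4+2 = 6
k=2,i=5: not 2>5, s = 6+2 = 8
k=3,i=2: 3>2, s = 8+1 = 9
k=3,i=3: not 3>3, s = 9+2 = 11
k=3,i=4: not 3>4, s = 11+2 = 13
k=3,i=5: not 3>5, s = 13+2 = 15
k=4,i=2: 4>2, s = 15+2 = 17
k=4,i=3: 4>3, s = 17+1 = 18
k=4,i=4: not 4>4, s = 18+2 = 20
k=4,i=5: not 4>5, s = 20+2 = 22

22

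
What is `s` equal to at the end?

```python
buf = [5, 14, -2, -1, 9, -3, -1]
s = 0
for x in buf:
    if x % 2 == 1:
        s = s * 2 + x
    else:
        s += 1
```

133

x=5: odd, s = 0*2+5 = 5
x=14: not odd, s = 5+1 = 6
x=-2: not odd, s = 6+1 = 7
x=-1: odd, s = 7*2+(-1) = 13
x=9: odd, s = 13*2+9 = 35
x=-3: odd, s = 35*2+(-3) = 67
x=-1: odd, s = 67*2+(-1) = 133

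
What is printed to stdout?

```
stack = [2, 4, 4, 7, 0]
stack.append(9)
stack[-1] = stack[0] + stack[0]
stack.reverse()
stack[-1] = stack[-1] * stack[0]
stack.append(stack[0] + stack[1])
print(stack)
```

[4, 0, 7, 4, 4, 8, 4]

append 9 → [2, 4, 4, 7, 0, 9]
stack[-1] = stack[0]+stack[0] = 2+2 = 4 → [2, 4, 4, 7, 0, 4]
reverse → [4, 0, 7, 4, 4, 2]
stack[-1] = stack[-1]*stack[0] = 2*4 = 8 → [4, 0, 7, 4, 4, 8]
append stack[0]+stack[1] = 4+0 = 4 → [4, 0, 7, 4, 4, 8, 4]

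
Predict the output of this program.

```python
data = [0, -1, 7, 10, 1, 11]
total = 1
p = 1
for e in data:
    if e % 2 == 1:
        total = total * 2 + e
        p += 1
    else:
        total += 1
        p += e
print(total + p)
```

e=0: not odd, total = 1+1 = 2; p=1
e=-1: odd, total = 2*2+(-1) = 3; p=2
e=7: odd, total = 3*2+7 = 13; p=3
e=10: not odd, total = 13+1 = 14; p=13
e=1: odd, total = 14*2+1 = 29; p=14
e=11: odd, total = 29*2+11 = 69; p=15
total+p = 69+15 = 84

84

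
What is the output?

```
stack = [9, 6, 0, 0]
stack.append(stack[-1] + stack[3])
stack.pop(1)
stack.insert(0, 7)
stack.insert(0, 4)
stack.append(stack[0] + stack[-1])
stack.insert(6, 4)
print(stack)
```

append stack[-1]+stack[3] = 0+0 = 0 → [9, 6, 0, 0, 0]
pop(1) removes 6 → [9, 0, 0, 0]
insert 7 at 0 → [7, 9, 0, 0, 0]
insert 4 at 0 → [4, 7, 9, 0, 0, 0]
append stack[0]+stack[-1] = 4+0 = 4 → [4, 7, 9, 0, 0, 0, 4]
insert 4 at 6 → [4, 7, 9, 0, 0, 0, 4, 4]

[4, 7, 9, 0, 0, 0, 4, 4]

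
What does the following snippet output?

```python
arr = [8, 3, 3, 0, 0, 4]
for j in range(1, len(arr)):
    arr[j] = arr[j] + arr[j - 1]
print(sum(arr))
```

79

j=1: arr[1] = 3+8 = 11 → [8, 11, 3, 0, 0, 4]
j=2: arr[2] = 3+11 = 14 → [8, 11, 14, 0, 0, 4]
j=3: arr[3] = 0+14 = 14 → [8, 11, 14, 14, 0, 4]
j=4: arr[4] = 0+14 = 14 → [8, 11, 14, 14, 14, 4]
j=5: arr[5] = 4+14 = 18 → [8, 11, 14, 14, 14, 18]
sum = 79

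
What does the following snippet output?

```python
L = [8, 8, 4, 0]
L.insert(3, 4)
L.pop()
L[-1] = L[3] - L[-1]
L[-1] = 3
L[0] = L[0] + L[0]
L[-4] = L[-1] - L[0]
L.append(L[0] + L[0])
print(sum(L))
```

insert 4 at 3 → [8, 8, 4, 4, 0]
pop() removes 0 → [8, 8, 4, 4]
L[-1] = L[3]-L[-1] = 4-4 = 0 → [8, 8, 4, 0]
L[-1] = 3 → [8, 8, 4, 3]
L[0] = L[0]+L[0] = 8+8 = 16 → [16, 8, 4, 3]
L[-4] = L[-1]-L[0] = 3-16 = -13 → [-13, 8, 4, 3]
append L[0]+L[0] = (-13)+(-13) = -26 → [-13, 8, 4, 3, -26]
sum = -24

-24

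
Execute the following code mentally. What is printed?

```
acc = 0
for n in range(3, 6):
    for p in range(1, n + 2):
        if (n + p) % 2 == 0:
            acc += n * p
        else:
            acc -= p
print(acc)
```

n=3,p=1: even sum, acc = 0+3 = 3
n=3,p=2: odd sum, acc = 3-2 = 1
n=3,p=3: even sum, acc = 1+9 = 10
n=3,p=4: odd sum, acc = 10-4 = 6
n=4,p=1: odd sum, acc = 6-1 = 5
n=4,p=2: even sum, acc = 5+8 = 13
n=4,p=3: odd sum, acc = 13-3 = 10
n=4,p=4: even sum, acc = 10+16 = 26
n=4,p=5: odd sum, acc = 26-5 = 21
n=5,p=1: even sum, acc = 21+5 = 26
n=5,p=2: odd sum, acc = 26-2 = 24
n=5,p=3: even sum, acc = 24+15 = 39
n=5,p=4: odd sum, acc = 39-4 = 35
n=5,p=5: even sum, acc = 35+25 = 60
n=5,p=6: odd sum, acc = 60-6 = 54

54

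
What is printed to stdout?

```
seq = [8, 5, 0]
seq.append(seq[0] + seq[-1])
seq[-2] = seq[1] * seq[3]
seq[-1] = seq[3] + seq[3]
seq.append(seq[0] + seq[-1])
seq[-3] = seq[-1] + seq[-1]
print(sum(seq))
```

append seq[0]+seq[-1] = 8+0 = 8 → [8, 5, 0, 8]
seq[-2] = seq[1]*seq[3] = 5*8 = 40 → [8, 5, 40, 8]
seq[-1] = seq[3]+seq[3] = 8+8 = 16 → [8, 5, 40, 16]
append seq[0]+seq[-1] = 8+16 = 24 → [8, 5, 40, 16, 24]
seq[-3] = seq[-1]+seq[-1] = 24+24 = 48 → [8, 5, 48, 16, 24]
sum = 101

101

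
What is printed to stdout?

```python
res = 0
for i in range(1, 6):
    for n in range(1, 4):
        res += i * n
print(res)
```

90

i=1,n=1: res = 0+1 = 1
i=1,n=2: res = 1+2 = 3
i=1,n=3: res = 3+3 = 6
i=2,n=1: res = 6+2 = 8
i=2,n=2: res = 8+4 = 12
i=2,n=3: res = 12+6 = 18
i=3,n=1: res = 18+3 = 21
i=3,n=2: res = 21+6 = 27
i=3,n=3: res = 27+9 = 36
i=4,n=1: res = 36+4 = 40
i=4,n=2: res = 40+8 = 48
i=4,n=3: res = 48+12 = 60
i=5,n=1: res = 60+5 = 65
i=5,n=2: res = 65+10 = 75
i=5,n=3: res = 75+15 = 90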